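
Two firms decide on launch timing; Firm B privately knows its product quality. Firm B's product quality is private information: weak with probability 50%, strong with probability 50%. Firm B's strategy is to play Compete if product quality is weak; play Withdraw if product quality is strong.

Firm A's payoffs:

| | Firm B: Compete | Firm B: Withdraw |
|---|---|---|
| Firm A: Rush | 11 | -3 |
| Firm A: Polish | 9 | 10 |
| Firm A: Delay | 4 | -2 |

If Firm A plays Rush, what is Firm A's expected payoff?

4

E[Rush] = 0.5·11 + 0.5·(-3) = 5.5 + (-1.5) = 4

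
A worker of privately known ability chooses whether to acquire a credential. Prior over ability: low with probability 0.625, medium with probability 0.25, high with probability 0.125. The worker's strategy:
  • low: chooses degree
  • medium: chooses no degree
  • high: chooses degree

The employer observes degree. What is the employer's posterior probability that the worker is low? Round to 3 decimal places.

P(degree) = 0.625·1 + 0.25·0 + 0.125·1 = 0.75
P(low | degree) = (0.625·1) / 0.75 = 0.625 / 0.75 = 0.833333

0.833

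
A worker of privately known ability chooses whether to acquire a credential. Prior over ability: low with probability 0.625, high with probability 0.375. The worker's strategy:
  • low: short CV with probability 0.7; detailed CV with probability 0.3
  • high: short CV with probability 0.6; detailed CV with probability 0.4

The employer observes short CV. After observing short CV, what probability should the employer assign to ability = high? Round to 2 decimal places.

P(short CV) = 0.625·0.7 + 0.375·0.6 = 0.6625
P(high | short CV) = (0.375·0.6) / 0.6625 = 0.225 / 0.6625 = 0.339623

0.34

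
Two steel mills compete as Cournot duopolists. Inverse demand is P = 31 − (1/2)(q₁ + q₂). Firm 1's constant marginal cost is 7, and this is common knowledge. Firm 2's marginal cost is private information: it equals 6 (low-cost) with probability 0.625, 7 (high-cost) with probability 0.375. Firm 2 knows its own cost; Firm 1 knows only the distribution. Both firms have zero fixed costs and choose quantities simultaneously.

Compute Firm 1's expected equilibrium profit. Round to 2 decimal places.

121.42

Firm 2 with cost c maximizes (31 − (1/2)(q₁+q₂) − c)·q₂, giving q₂(c) = (31 − c − (1/2)q₁).
E[c₂] = 0.625·6 + 0.375·7 = 6.375
Firm 1's FOC against E[q₂] yields q₁ = (31 − 2·7 + E[c₂])/(3/2) = (31 − 14 + 6.375)/(3/2) = 15.5833.
E[P] = 31 − (1/2)·(q₁ + E[q₂]) = 14.7917; Firm 1's expected profit = (E[P] − 7)·q₁ = (14.7917 − 7)·15.5833 = 121.42.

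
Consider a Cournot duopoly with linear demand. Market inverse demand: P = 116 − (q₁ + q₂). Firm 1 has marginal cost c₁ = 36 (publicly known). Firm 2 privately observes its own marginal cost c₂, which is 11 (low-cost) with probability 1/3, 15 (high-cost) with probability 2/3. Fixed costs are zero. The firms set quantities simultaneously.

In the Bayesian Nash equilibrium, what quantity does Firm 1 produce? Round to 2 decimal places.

Firm 2 with cost c maximizes (116 − (q₁+q₂) − c)·q₂, giving q₂(c) = (116 − c − q₁)/2.
E[c₂] = 1/3·11 + 2/3·15 = 13.6667
Firm 1's FOC against E[q₂] yields q₁ = (116 − 2·36 + E[c₂])/3 = (116 − 72 + 13.6667)/3 = 19.2222.

19.22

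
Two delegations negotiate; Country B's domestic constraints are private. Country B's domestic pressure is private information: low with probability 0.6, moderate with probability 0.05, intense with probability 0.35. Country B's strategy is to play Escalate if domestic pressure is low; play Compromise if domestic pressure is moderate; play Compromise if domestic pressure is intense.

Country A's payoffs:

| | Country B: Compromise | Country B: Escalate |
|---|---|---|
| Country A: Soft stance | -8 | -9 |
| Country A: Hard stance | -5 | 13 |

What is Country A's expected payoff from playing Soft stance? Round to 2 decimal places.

E[Soft stance] = 0.6·(-9) + 0.05·(-8) + 0.35·(-8) = (-5.4) + (-0.4) + (-2.8) = -8.6

-8.60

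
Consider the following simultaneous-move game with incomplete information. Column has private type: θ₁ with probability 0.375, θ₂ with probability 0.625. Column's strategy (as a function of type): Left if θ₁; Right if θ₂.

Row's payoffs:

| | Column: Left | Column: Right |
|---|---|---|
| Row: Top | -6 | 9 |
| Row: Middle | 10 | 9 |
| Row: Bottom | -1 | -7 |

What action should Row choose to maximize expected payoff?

Middle

E[Top] = 0.375·(-6) + 0.625·(9) = 3.375
E[Middle] = 0.375·(10) + 0.625·(9) = 9.375
E[Bottom] = 0.375·(-1) + 0.625·(-7) = -4.75
Best response: Middle (9.375 is the largest).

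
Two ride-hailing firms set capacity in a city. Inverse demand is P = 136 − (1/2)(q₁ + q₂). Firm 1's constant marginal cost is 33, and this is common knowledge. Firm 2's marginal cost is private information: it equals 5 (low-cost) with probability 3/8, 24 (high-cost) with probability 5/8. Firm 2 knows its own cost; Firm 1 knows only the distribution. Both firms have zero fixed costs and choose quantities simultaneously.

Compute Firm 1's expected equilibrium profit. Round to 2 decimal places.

1677.17

Firm 2 with cost c maximizes (136 − (1/2)(q₁+q₂) − c)·q₂, giving q₂(c) = (136 − c − (1/2)q₁).
E[c₂] = 3/8·5 + 5/8·24 = 16.875
Firm 1's FOC against E[q₂] yields q₁ = (136 − 2·33 + E[c₂])/(3/2) = (136 − 66 + 16.875)/(3/2) = 57.9167.
E[P] = 136 − (1/2)·(q₁ + E[q₂]) = 61.9583; Firm 1's expected profit = (E[P] − 33)·q₁ = (61.9583 − 33)·57.9167 = 1677.17.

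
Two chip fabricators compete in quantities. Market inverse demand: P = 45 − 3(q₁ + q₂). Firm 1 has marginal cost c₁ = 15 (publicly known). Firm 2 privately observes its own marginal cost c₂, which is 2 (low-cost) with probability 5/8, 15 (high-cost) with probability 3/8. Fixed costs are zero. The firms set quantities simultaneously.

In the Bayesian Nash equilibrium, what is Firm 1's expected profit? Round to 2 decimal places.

17.72

Type-c best response for Firm 2: q₂(c) = (45 − c)/6 − q₁/2.
Firm 1 maximizes expected profit; its first-order condition is 45 − 6q₁ − 3E[q₂] − 15 = 0.
Substituting E[q₂] and solving: E[c₂] = 6.875, so q₁ = (45 − 2·15 + 6.875)/9 = 2.43056.
E[P] = 45 − 3·(q₁ + E[q₂]) = 22.2917; Firm 1's expected profit = (E[P] − 15)·q₁ = (22.2917 − 15)·2.43056 = 17.7228.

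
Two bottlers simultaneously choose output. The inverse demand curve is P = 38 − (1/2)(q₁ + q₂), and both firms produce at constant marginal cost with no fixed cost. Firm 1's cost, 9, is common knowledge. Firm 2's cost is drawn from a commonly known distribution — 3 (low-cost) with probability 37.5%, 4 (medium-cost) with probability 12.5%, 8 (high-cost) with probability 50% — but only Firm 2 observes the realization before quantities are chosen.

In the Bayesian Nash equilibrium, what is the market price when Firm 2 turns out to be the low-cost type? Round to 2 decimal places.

16.23

Type-c best response for Firm 2: q₂(c) = (38 − c) − q₁/2.
Firm 1 maximizes expected profit; its first-order condition is 38 − q₁ − (1/2)E[q₂] − 9 = 0.
Substituting E[q₂] and solving: E[c₂] = 5.625, so q₁ = (38 − 2·9 + 5.625)/(3/2) = 17.0833.
q₂(low-cost) = 26.4583, so P = 38 − (1/2)·(17.0833 + 26.4583) = 16.2292.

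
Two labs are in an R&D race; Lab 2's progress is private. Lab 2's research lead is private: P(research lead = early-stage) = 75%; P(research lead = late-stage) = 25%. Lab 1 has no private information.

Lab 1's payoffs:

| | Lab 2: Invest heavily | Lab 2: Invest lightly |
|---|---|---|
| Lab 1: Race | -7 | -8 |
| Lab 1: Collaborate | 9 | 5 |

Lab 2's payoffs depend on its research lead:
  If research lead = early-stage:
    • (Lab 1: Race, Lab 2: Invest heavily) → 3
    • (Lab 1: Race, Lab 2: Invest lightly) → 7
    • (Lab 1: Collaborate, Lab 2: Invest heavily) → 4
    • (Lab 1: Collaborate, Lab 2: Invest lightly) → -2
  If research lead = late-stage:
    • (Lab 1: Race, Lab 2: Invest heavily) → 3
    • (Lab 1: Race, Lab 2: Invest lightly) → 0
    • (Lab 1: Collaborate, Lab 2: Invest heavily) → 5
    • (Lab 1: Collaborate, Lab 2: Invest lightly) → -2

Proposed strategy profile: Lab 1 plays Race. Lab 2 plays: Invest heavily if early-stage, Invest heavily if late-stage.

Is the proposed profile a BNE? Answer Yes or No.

A profile is a BNE iff every type of every player is best-responding given beliefs about the other side.
Lab 1 plays Race: E[Race] = 0.75·(-7) + 0.25·(-7) = -7; E[Collaborate] = 9. Not best-responding. ✗
Lab 2 (research lead early-stage), facing Race: Invest heavily gives 3, Invest lightly gives 7. Proposed Invest heavily is not best — profitable deviation exists. ✗
Lab 2 (research lead late-stage), facing Race: Invest heavily gives 3, Invest lightly gives 0. Proposed Invest heavily is best. ✓

No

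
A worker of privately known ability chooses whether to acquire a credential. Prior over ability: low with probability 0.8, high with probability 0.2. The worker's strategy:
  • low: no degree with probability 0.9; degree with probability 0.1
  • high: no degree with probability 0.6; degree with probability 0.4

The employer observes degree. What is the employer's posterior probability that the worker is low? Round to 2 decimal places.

Apply Bayes' rule using the sender's strategy as the likelihood.
P(degree) = 0.8·0.1 + 0.2·0.4 = 0.16
P(low | degree) = (0.8·0.1) / 0.16 = 0.08 / 0.16 = 0.5

0.50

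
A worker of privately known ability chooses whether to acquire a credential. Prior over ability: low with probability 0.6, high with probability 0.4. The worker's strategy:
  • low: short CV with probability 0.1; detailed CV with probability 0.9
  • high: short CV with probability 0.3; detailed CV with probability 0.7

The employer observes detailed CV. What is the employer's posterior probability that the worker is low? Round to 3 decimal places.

P(detailed CV) = 0.6·0.9 + 0.4·0.7 = 0.82
P(low | detailed CV) = (0.6·0.9) / 0.82 = 0.54 / 0.82 = 0.658537

0.659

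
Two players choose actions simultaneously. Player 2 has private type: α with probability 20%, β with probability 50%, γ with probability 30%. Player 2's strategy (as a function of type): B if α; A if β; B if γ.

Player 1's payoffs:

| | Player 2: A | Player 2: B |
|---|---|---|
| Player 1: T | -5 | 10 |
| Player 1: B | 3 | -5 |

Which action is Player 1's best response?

E[T] = 0.2·(10) + 0.5·(-5) + 0.3·(10) = 2.5
E[B] = 0.2·(-5) + 0.5·(3) + 0.3·(-5) = -1
Best response: T (2.5 is the largest).

T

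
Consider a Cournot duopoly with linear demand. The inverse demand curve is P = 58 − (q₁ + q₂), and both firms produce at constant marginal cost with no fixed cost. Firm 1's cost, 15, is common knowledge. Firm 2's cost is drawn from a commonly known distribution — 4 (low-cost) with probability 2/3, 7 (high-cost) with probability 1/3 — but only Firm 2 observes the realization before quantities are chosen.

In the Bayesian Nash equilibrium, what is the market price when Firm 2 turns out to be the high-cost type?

Type-c best response for Firm 2: q₂(c) = (58 − c)/2 − q₁/2.
Firm 1 maximizes expected profit; its first-order condition is 58 − 2q₁ − E[q₂] − 15 = 0.
Substituting E[q₂] and solving: E[c₂] = 5, so q₁ = (58 − 2·15 + 5)/3 = 11.
q₂(high-cost) = 20, so P = 58 − (11 + 20) = 27.

27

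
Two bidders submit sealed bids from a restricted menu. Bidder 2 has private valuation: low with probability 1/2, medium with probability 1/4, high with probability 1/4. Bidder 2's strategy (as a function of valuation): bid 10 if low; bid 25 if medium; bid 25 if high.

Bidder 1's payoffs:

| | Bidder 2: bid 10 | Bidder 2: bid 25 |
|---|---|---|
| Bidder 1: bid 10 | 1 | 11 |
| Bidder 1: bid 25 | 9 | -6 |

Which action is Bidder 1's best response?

bid 10

E[bid 10] = 1/2·(1) + 1/4·(11) + 1/4·(11) = 6
E[bid 25] = 1/2·(9) + 1/4·(-6) + 1/4·(-6) = 3/2
Best response: bid 10 (6 is the largest).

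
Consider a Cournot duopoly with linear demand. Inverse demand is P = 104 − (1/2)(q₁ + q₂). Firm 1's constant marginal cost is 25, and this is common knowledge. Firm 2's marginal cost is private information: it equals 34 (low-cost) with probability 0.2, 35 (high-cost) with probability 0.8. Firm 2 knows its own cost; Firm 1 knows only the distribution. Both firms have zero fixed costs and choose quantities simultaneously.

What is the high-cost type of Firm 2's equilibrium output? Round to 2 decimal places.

39.40

Type-c best response for Firm 2: q₂(c) = (104 − c) − q₁/2.
Firm 1 maximizes expected profit; its first-order condition is 104 − q₁ − (1/2)E[q₂] − 25 = 0.
Substituting E[q₂] and solving: E[c₂] = 34.8, so q₁ = (104 − 2·25 + 34.8)/(3/2) = 59.2.
q₂(high-cost) = (104 − 35 − (1/2)·59.2) = 39.4.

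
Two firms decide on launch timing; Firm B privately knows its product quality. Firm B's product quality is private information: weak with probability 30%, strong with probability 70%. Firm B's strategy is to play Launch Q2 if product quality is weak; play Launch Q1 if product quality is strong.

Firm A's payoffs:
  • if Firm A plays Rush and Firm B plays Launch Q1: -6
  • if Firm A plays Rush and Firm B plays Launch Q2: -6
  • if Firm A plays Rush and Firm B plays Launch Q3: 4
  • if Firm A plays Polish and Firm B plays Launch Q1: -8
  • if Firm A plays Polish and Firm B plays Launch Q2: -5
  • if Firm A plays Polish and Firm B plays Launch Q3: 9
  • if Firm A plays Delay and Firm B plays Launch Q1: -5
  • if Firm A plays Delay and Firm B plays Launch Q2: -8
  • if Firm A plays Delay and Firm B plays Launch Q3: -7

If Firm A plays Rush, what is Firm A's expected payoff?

-6

Take the expectation over Firm B's product quality, weighting each type's action by its prior probability.
E[Rush] = 0.3·(-6) + 0.7·(-6) = (-1.8) + (-4.2) = -6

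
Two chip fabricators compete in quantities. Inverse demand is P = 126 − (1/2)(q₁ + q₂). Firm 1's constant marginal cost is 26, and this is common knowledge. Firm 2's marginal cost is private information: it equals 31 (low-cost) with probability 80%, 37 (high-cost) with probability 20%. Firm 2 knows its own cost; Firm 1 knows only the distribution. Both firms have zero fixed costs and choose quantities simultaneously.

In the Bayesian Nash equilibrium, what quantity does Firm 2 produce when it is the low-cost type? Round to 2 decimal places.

Each type of Firm 2 best-responds to q₁; Firm 1 best-responds to the expected q₂ over Firm 2's types.
Firm 2 with cost c maximizes (126 − (1/2)(q₁+q₂) − c)·q₂, giving q₂(c) = (126 − c − (1/2)q₁).
E[c₂] = 0.8·31 + 0.2·37 = 32.2
Firm 1's FOC against E[q₂] yields q₁ = (126 − 2·26 + E[c₂])/(3/2) = (126 − 52 + 32.2)/(3/2) = 70.8.
q₂(low-cost) = (126 − 31 − (1/2)·70.8) = 59.6.

59.60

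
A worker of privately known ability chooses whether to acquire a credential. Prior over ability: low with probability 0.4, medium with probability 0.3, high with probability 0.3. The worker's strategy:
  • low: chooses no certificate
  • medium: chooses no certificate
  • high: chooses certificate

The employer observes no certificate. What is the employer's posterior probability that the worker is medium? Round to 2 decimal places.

P(no certificate) = 0.4·1 + 0.3·1 + 0.3·0 = 0.7
P(medium | no certificate) = (0.3·1) / 0.7 = 0.3 / 0.7 = 0.428571

0.43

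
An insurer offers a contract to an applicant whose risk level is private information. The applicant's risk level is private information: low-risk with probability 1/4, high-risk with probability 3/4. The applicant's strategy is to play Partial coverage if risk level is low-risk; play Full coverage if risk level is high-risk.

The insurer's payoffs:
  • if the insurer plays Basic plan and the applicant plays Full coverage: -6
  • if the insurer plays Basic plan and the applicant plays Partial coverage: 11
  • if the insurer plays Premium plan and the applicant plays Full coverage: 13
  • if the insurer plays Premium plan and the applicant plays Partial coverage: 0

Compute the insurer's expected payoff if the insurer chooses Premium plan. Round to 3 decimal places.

9.750

E[Premium plan] = 1/4·0 + 3/4·13 = 0 + 39/4 = 39/4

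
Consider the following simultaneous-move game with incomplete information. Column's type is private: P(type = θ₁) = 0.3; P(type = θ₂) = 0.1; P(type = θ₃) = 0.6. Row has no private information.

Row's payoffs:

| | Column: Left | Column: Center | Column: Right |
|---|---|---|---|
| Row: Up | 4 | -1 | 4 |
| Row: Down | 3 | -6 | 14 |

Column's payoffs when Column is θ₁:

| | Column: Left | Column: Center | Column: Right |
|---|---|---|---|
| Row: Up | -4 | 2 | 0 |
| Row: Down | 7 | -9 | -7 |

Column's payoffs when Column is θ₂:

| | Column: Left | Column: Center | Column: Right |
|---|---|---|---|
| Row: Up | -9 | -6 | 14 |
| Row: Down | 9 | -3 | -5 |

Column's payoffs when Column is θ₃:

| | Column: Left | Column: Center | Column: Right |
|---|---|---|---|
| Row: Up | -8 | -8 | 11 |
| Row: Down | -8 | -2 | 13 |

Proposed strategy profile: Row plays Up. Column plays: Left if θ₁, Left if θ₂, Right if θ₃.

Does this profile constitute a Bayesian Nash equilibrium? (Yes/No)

Row plays Up: E[Up] = 0.3·(4) + 0.1·(4) + 0.6·(4) = 4; E[Down] = 9.6. Not best-responding. ✗
Column (type θ₁), facing Up: Left gives -4, Center gives 2, Right gives 0. Proposed Left is not best — profitable deviation exists. ✗
Column (type θ₂), facing Up: Left gives -9, Center gives -6, Right gives 14. Proposed Left is not best — profitable deviation exists. ✗
Column (type θ₃), facing Up: Left gives -8, Center gives -8, Right gives 11. Proposed Right is best. ✓

No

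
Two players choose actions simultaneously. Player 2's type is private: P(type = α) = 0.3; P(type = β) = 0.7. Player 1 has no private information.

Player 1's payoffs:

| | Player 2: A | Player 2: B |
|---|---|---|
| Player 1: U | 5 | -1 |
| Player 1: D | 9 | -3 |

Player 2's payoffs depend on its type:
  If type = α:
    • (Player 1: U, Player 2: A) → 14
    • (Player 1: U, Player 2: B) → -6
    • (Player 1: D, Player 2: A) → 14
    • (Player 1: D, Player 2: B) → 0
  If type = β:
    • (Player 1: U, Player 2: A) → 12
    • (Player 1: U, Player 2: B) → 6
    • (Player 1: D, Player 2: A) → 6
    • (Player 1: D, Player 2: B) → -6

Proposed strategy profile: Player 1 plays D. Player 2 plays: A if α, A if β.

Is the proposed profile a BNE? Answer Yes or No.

Player 1 plays D: E[D] = 0.3·(9) + 0.7·(9) = 9; E[U] = 5. Best-responding. ✓
Player 2 (type α), facing D: A gives 14, B gives 0. Proposed A is best. ✓
Player 2 (type β), facing D: A gives 6, B gives -6. Proposed A is best. ✓

Yes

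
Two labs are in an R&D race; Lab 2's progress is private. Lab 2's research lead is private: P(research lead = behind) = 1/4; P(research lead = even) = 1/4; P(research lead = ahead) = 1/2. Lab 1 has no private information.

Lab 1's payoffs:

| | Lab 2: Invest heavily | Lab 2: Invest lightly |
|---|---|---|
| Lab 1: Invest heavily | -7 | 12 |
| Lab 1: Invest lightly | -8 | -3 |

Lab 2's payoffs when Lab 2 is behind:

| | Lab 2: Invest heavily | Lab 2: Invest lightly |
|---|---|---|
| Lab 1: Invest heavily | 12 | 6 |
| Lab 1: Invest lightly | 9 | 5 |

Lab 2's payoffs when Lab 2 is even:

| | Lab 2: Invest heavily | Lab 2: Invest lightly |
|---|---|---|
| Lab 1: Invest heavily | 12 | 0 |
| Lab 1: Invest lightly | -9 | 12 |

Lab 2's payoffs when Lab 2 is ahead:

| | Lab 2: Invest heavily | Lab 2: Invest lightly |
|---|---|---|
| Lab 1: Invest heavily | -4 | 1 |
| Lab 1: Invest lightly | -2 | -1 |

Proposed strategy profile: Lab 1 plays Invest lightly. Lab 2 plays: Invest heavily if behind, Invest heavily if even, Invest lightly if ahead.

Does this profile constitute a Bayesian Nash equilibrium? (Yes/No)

A profile is a BNE iff every type of every player is best-responding given beliefs about the other side.
Lab 1 plays Invest lightly: E[Invest lightly] = 1/4·(-8) + 1/4·(-8) + 1/2·(-3) = -11/2; E[Invest heavily] = 5/2. Not best-responding. ✗
Lab 2 (research lead behind), facing Invest lightly: Invest heavily gives 9, Invest lightly gives 5. Proposed Invest heavily is best. ✓
Lab 2 (research lead even), facing Invest lightly: Invest heavily gives -9, Invest lightly gives 12. Proposed Invest heavily is not best — profitable deviation exists. ✗
Lab 2 (research lead ahead), facing Invest lightly: Invest heavily gives -2, Invest lightly gives -1. Proposed Invest lightly is best. ✓

No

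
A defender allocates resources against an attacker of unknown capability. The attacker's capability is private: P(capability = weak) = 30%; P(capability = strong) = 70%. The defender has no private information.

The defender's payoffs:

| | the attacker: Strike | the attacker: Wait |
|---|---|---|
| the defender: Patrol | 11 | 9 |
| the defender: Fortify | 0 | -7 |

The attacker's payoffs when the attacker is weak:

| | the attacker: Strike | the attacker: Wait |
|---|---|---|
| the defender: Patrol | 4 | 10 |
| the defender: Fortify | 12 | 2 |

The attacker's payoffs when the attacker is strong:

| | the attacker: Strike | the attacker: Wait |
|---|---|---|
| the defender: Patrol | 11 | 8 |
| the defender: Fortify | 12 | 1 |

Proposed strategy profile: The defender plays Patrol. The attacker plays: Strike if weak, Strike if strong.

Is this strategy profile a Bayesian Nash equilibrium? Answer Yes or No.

The defender plays Patrol: E[Patrol] = 0.3·(11) + 0.7·(11) = 11; E[Fortify] = 0. Best-responding. ✓
The attacker (capability weak), facing Patrol: Strike gives 4, Wait gives 10. Proposed Strike is not best — profitable deviation exists. ✗
The attacker (capability strong), facing Patrol: Strike gives 11, Wait gives 8. Proposed Strike is best. ✓

No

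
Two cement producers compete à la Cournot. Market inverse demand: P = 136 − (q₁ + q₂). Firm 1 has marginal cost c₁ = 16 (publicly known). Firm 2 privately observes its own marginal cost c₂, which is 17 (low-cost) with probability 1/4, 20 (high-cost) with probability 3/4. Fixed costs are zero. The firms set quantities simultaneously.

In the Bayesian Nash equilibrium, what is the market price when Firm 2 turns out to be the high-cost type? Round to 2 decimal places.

57.46

Firm 2 with cost c maximizes (136 − (q₁+q₂) − c)·q₂, giving q₂(c) = (136 − c − q₁)/2.
E[c₂] = 1/4·17 + 3/4·20 = 19.25
Firm 1's FOC against E[q₂] yields q₁ = (136 − 2·16 + E[c₂])/3 = (136 − 32 + 19.25)/3 = 41.0833.
q₂(high-cost) = 37.4583, so P = 136 − (41.0833 + 37.4583) = 57.4583.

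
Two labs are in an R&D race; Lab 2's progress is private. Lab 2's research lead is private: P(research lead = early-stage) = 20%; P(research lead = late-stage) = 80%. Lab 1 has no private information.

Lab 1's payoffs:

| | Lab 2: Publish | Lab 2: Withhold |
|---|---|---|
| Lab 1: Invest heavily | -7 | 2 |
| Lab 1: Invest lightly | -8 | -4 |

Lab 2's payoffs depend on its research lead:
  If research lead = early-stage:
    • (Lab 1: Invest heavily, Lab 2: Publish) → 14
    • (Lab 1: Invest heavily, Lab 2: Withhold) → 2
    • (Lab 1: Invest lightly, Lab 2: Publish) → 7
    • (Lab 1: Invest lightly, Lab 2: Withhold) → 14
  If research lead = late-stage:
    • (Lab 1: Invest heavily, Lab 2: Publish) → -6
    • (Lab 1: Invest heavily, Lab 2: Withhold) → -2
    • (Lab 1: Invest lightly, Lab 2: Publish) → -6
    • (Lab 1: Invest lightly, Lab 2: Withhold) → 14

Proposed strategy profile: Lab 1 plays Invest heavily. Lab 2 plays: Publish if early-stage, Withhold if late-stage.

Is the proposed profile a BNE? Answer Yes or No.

Yes

Lab 1 plays Invest heavily: E[Invest heavily] = 0.2·(-7) + 0.8·(2) = 0.2; E[Invest lightly] = -4.8. Best-responding. ✓
Lab 2 (research lead early-stage), facing Invest heavily: Publish gives 14, Withhold gives 2. Proposed Publish is best. ✓
Lab 2 (research lead late-stage), facing Invest heavily: Publish gives -6, Withhold gives -2. Proposed Withhold is best. ✓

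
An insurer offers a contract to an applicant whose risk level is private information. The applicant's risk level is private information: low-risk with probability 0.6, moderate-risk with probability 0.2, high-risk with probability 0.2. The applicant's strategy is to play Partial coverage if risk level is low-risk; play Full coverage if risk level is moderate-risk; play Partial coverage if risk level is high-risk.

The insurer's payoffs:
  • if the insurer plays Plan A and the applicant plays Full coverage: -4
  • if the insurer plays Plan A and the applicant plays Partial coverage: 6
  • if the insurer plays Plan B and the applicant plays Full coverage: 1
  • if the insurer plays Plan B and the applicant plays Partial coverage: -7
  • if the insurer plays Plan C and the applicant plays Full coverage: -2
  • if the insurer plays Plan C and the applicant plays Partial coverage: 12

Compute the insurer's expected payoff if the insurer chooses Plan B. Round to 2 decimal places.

-5.40

Take the expectation over the applicant's risk level, weighting each type's action by its prior probability.
E[Plan B] = 0.6·(-7) + 0.2·1 + 0.2·(-7) = (-4.2) + 0.2 + (-1.4) = -5.4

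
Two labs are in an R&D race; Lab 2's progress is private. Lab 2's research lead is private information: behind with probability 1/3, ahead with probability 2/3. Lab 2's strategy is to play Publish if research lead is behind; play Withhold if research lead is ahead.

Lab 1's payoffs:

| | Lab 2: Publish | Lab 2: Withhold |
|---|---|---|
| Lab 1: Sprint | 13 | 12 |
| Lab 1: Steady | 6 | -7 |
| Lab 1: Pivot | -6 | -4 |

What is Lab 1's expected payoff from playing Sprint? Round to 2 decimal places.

12.33

Take the expectation over Lab 2's research lead, weighting each type's action by its prior probability.
E[Sprint] = 1/3·13 + 2/3·12 = 13/3 + 8 = 37/3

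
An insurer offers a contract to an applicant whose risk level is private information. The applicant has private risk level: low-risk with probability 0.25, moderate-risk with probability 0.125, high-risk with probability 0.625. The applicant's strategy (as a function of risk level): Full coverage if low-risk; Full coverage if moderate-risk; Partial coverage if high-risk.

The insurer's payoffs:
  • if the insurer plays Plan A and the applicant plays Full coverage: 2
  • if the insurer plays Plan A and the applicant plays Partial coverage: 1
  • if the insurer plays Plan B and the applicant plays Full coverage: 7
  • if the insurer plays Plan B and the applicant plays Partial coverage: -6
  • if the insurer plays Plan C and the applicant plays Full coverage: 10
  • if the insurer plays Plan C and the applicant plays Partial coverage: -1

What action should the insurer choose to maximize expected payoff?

Plan C

E[Plan A] = 0.25·(2) + 0.125·(2) + 0.625·(1) = 1.375
E[Plan B] = 0.25·(7) + 0.125·(7) + 0.625·(-6) = -1.125
E[Plan C] = 0.25·(10) + 0.125·(10) + 0.625·(-1) = 3.125
Best response: Plan C (3.125 is the largest).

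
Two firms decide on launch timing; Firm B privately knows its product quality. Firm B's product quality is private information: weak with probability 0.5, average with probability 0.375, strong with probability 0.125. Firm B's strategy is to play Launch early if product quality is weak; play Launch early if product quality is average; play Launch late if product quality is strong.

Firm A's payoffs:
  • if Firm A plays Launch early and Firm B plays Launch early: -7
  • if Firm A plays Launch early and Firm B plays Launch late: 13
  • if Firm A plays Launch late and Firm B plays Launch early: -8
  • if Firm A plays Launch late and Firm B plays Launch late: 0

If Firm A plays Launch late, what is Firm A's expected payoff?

-7

Take the expectation over Firm B's product quality, weighting each type's action by its prior probability.
E[Launch late] = 0.5·(-8) + 0.375·(-8) + 0.125·0 = (-4) + (-3) + 0 = -7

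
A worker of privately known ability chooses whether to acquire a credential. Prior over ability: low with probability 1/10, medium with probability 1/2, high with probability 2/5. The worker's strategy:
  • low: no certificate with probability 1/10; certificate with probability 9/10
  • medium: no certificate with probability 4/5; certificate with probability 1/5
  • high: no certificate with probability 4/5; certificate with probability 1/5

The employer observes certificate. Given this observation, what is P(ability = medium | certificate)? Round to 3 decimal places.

0.370

Apply Bayes' rule using the sender's strategy as the likelihood.
P(certificate) = (1/10)·(9/10) + (1/2)·(1/5) + (2/5)·(1/5) = 27/100
P(medium | certificate) = ((1/2)·(1/5)) / (27/100) = (1/10) / (27/100) = 10/27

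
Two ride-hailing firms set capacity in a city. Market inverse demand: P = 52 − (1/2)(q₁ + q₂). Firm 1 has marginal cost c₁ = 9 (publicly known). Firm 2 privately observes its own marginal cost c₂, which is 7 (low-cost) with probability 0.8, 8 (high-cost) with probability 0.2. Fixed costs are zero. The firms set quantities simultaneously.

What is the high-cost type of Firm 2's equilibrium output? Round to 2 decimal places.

30.27

Type-c best response for Firm 2: q₂(c) = (52 − c) − q₁/2.
Firm 1 maximizes expected profit; its first-order condition is 52 − q₁ − (1/2)E[q₂] − 9 = 0.
Substituting E[q₂] and solving: E[c₂] = 7.2, so q₁ = (52 − 2·9 + 7.2)/(3/2) = 27.4667.
q₂(high-cost) = (52 − 8 − (1/2)·27.4667) = 30.2667.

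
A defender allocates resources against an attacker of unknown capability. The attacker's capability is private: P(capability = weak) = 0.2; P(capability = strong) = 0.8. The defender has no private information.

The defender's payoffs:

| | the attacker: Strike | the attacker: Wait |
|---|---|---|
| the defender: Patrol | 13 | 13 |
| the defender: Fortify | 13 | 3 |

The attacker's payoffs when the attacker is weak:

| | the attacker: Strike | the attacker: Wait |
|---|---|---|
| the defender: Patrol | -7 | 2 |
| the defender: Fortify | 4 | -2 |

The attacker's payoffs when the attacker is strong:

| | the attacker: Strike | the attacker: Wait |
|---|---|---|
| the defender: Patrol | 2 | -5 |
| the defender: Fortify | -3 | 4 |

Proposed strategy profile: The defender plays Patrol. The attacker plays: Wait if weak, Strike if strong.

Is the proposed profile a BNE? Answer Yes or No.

The defender plays Patrol: E[Patrol] = 0.2·(13) + 0.8·(13) = 13; E[Fortify] = 11. Best-responding. ✓
The attacker (capability weak), facing Patrol: Strike gives -7, Wait gives 2. Proposed Wait is best. ✓
The attacker (capability strong), facing Patrol: Strike gives 2, Wait gives -5. Proposed Strike is best. ✓

Yes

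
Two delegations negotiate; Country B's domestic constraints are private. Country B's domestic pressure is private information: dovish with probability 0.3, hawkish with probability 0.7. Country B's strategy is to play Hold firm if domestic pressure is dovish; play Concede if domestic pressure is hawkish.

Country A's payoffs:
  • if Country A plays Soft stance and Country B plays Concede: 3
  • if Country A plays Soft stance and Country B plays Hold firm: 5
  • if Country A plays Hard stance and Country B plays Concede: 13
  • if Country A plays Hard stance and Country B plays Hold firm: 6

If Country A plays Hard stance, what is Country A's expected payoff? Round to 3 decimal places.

E[Hard stance] = 0.3·6 + 0.7·13 = 1.8 + 9.1 = 10.9

10.900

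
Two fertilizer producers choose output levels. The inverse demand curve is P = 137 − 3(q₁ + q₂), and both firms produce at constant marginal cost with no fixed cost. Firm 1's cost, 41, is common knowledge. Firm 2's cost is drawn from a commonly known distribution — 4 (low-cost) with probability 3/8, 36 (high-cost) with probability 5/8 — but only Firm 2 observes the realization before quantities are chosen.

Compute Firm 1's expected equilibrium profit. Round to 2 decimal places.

Type-c best response for Firm 2: q₂(c) = (137 − c)/6 − q₁/2.
Firm 1 maximizes expected profit; its first-order condition is 137 − 6q₁ − 3E[q₂] − 41 = 0.
Substituting E[q₂] and solving: E[c₂] = 24, so q₁ = (137 − 2·41 + 24)/9 = 8.77778.
E[P] = 137 − 3·(q₁ + E[q₂]) = 67.3333; Firm 1's expected profit = (E[P] − 41)·q₁ = (67.3333 − 41)·8.77778 = 231.148.

231.15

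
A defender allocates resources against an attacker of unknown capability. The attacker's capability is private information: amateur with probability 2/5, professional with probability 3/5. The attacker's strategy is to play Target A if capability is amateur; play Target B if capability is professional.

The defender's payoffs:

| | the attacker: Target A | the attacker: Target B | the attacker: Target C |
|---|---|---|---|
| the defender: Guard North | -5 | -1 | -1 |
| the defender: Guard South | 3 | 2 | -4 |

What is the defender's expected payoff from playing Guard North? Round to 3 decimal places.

E[Guard North] = 2/5·(-5) + 3/5·(-1) = (-2) + (-3/5) = -13/5

-2.600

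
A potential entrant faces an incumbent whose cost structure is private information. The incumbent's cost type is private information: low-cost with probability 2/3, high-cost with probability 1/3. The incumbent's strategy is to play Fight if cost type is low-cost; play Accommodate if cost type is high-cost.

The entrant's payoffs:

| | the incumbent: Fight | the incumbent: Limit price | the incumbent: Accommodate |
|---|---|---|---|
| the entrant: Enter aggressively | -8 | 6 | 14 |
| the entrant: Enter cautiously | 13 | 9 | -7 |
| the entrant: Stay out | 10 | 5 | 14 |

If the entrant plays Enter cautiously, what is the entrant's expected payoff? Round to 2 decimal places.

6.33

E[Enter cautiously] = 2/3·13 + 1/3·(-7) = 26/3 + (-7/3) = 19/3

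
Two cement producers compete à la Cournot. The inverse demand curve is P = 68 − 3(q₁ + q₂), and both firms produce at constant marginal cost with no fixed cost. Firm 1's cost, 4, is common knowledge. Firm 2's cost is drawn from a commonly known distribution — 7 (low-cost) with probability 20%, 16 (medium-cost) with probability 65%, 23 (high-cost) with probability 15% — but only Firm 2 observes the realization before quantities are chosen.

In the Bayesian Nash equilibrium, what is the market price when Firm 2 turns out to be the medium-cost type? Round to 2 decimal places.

29.46

Firm 2 with cost c maximizes (68 − 3(q₁+q₂) − c)·q₂, giving q₂(c) = (68 − c − 3q₁)/6.
E[c₂] = 0.2·7 + 0.65·16 + 0.15·23 = 15.25
Firm 1's FOC against E[q₂] yields q₁ = (68 − 2·4 + E[c₂])/9 = (68 − 8 + 15.25)/9 = 8.36111.
q₂(medium-cost) = 4.48611, so P = 68 − 3·(8.36111 + 4.48611) = 29.4583.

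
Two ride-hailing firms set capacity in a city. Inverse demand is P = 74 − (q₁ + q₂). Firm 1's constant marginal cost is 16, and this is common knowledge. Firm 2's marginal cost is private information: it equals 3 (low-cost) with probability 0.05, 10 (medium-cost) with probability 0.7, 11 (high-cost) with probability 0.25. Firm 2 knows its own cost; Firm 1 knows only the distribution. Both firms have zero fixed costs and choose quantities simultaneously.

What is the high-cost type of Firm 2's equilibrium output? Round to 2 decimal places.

22.85

Type-c best response for Firm 2: q₂(c) = (74 − c)/2 − q₁/2.
Firm 1 maximizes expected profit; its first-order condition is 74 − 2q₁ − E[q₂] − 16 = 0.
Substituting E[q₂] and solving: E[c₂] = 9.9, so q₁ = (74 − 2·16 + 9.9)/3 = 17.3.
q₂(high-cost) = (74 − 11 − 17.3)/2 = 22.85.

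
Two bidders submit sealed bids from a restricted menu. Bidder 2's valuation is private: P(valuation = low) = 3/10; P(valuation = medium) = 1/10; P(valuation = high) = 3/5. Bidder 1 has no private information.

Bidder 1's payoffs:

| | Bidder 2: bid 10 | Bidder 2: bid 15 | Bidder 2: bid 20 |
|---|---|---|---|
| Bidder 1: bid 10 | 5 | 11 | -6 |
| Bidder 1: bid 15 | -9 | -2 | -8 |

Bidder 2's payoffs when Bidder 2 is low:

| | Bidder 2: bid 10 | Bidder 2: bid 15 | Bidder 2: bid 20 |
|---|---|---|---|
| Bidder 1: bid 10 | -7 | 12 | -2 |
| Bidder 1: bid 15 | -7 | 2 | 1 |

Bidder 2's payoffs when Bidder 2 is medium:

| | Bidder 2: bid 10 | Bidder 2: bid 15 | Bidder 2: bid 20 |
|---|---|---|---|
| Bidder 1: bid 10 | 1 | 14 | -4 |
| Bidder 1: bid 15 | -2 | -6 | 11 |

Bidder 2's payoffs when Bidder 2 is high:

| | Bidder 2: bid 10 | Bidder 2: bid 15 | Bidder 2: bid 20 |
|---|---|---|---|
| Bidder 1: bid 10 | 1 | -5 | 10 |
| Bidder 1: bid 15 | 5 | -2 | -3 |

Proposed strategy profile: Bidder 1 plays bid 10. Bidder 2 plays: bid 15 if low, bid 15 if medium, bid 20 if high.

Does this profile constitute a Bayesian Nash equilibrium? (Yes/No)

Yes

A profile is a BNE iff every type of every player is best-responding given beliefs about the other side.
Bidder 1 plays bid 10: E[bid 10] = 3/10·(11) + 1/10·(11) + 3/5·(-6) = 4/5; E[bid 15] = -28/5. Best-responding. ✓
Bidder 2 (valuation low), facing bid 10: bid 10 gives -7, bid 15 gives 12, bid 20 gives -2. Proposed bid 15 is best. ✓
Bidder 2 (valuation medium), facing bid 10: bid 10 gives 1, bid 15 gives 14, bid 20 gives -4. Proposed bid 15 is best. ✓
Bidder 2 (valuation high), facing bid 10: bid 10 gives 1, bid 15 gives -5, bid 20 gives 10. Proposed bid 20 is best. ✓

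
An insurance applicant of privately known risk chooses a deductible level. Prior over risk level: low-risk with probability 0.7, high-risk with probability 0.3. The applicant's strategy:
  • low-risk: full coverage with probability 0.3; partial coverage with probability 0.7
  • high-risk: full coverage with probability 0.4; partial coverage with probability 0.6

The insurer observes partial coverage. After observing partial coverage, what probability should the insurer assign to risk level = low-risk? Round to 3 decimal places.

Apply Bayes' rule using the sender's strategy as the likelihood.
P(partial coverage) = 0.7·0.7 + 0.3·0.6 = 0.67
P(low-risk | partial coverage) = (0.7·0.7) / 0.67 = 0.49 / 0.67 = 0.731343

0.731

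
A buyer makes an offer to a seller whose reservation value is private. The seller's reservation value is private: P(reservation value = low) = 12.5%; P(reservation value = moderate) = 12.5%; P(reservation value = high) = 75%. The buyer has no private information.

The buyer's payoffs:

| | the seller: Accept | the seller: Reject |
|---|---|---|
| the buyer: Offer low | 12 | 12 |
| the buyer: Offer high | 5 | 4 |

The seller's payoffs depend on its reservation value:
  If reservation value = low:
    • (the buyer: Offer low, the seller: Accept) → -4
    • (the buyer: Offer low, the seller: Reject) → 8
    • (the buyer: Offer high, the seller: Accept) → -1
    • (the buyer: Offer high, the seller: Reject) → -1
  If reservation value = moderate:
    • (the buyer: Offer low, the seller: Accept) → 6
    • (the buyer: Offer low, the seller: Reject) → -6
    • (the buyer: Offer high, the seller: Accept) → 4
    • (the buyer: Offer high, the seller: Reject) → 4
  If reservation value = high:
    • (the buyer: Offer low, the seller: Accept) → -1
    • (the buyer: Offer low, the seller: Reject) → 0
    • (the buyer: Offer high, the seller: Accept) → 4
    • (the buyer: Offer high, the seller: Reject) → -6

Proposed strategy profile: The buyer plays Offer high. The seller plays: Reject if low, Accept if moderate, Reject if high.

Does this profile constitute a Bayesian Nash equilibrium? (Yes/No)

No

The buyer plays Offer high: E[Offer high] = 0.125·(4) + 0.125·(5) + 0.75·(4) = 4.125; E[Offer low] = 12. Not best-responding. ✗
The seller (reservation value low), facing Offer high: Accept gives -1, Reject gives -1. Proposed Reject is best. ✓
The seller (reservation value moderate), facing Offer high: Accept gives 4, Reject gives 4. Proposed Accept is best. ✓
The seller (reservation value high), facing Offer high: Accept gives 4, Reject gives -6. Proposed Reject is not best — profitable deviation exists. ✗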